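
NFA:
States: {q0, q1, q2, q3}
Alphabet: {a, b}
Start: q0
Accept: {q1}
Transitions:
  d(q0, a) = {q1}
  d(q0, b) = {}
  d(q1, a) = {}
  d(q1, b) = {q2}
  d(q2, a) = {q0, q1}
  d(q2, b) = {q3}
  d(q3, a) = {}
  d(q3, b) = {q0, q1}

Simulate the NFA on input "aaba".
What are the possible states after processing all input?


Start: {q0}
  --a--> {q1}
  --a--> {}
  --b--> {}
  --a--> {}

{} (empty set, no valid transitions)


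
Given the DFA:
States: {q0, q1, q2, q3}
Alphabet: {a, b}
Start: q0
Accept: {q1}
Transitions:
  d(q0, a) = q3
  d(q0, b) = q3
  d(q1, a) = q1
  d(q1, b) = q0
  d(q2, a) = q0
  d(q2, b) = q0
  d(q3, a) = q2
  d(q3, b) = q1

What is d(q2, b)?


Looking up transition d(q2, b)

q0


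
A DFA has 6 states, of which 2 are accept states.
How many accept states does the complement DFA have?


Complement swaps accept and non-accept states.
6 - 2 = 4

4


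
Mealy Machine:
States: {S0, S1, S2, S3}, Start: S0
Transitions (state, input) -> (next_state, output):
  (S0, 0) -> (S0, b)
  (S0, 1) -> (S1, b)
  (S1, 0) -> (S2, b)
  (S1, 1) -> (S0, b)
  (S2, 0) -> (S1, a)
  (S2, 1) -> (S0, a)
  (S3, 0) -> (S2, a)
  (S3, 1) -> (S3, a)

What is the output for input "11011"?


Step-by-step:
  (S0, 1) -> (S1, b)
  (S1, 1) -> (S0, b)
  (S0, 0) -> (S0, b)
  (S0, 1) -> (S1, b)
  (S1, 1) -> (S0, b)

"bbbbb"


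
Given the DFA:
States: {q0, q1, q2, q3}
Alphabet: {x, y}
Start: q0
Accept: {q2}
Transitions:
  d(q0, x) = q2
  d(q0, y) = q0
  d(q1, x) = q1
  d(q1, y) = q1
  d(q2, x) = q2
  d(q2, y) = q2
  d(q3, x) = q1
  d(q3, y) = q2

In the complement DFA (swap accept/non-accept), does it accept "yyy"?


Trace: q0 -> q0 -> q0 -> q0
Final: q0
Original accept: {q2}
Complement: q0 is not in original accept

Yes, complement accepts (original rejects)


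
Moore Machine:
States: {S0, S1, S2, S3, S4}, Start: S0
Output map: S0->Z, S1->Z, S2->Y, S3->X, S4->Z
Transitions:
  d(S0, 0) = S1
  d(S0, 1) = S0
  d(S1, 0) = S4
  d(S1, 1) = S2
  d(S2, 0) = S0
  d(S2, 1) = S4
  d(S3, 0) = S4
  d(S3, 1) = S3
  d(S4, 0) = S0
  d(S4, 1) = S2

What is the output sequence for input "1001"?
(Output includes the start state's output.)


Start: S0 (output Z)
  --1--> S0 (output Z)
  --0--> S1 (output Z)
  --0--> S4 (output Z)
  --1--> S2 (output Y)

"ZZZZY"


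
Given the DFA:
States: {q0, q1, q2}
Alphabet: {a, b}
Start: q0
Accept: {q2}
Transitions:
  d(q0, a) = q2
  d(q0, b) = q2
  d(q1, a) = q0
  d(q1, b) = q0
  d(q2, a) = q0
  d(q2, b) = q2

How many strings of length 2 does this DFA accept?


Enumerating all length-2 strings:
  "aa" -> q0 [reject]
  "ab" -> q2 [accept]
  "ba" -> q0 [reject]
  "bb" -> q2 [accept]

2 out of 4


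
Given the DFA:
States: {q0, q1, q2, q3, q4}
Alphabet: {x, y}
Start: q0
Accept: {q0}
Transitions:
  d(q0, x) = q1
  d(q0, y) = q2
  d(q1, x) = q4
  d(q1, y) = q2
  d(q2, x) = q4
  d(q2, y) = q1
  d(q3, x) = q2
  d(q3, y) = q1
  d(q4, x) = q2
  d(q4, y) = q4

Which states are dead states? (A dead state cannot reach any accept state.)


Forward reachability from each state:
  q0 -> reaches accept state q0 (live)
  q1 -> reaches {q1, q2, q4}, no accept state (dead)
  q2 -> reaches {q1, q2, q4}, no accept state (dead)
  q3 -> reaches {q1, q2, q3, q4}, no accept state (dead)
  q4 -> reaches {q1, q2, q4}, no accept state (dead)

{q1, q2, q3, q4}


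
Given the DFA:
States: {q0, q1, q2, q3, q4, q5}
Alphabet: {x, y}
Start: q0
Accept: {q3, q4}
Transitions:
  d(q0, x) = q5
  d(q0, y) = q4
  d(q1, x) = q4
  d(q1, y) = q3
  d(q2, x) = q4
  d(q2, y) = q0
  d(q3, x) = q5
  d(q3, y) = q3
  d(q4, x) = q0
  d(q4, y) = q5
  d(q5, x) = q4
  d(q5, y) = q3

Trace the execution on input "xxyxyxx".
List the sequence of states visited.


Input: xxyxyxx
d(q0, x) = q5
d(q5, x) = q4
d(q4, y) = q5
d(q5, x) = q4
d(q4, y) = q5
d(q5, x) = q4
d(q4, x) = q0


q0 -> q5 -> q4 -> q5 -> q4 -> q5 -> q4 -> q0


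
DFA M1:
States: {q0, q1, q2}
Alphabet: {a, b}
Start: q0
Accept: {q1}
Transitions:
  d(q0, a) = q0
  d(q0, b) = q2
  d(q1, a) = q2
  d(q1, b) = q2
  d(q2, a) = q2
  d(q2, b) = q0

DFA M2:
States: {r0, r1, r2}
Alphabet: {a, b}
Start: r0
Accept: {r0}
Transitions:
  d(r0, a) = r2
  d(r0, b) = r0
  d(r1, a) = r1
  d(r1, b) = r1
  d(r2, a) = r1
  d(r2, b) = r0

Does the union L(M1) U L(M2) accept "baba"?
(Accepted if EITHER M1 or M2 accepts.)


M1: final=q0 accepted=False
M2: final=r2 accepted=False

No, union rejects (neither accepts)


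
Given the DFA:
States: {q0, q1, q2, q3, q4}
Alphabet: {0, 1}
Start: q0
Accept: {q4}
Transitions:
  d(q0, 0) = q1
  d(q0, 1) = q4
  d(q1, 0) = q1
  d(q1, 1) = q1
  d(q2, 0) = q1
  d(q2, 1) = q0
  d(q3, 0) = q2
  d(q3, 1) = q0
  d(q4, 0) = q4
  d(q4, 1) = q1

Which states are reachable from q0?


BFS from q0:
  layer 0: {q0}
  layer 1: {q1, q4}

{q0, q1, q4}


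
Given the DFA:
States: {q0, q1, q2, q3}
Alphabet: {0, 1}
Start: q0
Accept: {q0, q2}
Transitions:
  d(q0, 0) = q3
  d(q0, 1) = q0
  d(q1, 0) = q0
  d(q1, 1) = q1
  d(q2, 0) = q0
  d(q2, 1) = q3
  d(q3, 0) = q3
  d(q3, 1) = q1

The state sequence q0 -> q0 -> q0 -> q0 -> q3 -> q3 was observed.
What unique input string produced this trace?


Trace back each transition to find the symbol:
  q0 --[1]--> q0
  q0 --[1]--> q0
  q0 --[1]--> q0
  q0 --[0]--> q3
  q3 --[0]--> q3

"11100"


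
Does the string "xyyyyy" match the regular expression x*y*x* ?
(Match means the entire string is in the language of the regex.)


|string| = 6; first = 'x'; last = 'y'

Yes, "xyyyyy" matches x*y*x*


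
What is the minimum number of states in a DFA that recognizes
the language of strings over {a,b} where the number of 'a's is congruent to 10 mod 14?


States track (count of 'a') mod 14.
Need 14 states: one per remainder 0..13; accept = remainder 10.

14


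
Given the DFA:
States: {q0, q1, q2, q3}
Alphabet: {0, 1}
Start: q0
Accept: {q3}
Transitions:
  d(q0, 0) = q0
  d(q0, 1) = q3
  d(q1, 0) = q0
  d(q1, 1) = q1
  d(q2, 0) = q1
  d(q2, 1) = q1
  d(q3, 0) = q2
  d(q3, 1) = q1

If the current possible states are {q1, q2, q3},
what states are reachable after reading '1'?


Apply transition on '1' from each current state:
  d(q1, 1) = q1
  d(q2, 1) = q1
  d(q3, 1) = q1

{q1}


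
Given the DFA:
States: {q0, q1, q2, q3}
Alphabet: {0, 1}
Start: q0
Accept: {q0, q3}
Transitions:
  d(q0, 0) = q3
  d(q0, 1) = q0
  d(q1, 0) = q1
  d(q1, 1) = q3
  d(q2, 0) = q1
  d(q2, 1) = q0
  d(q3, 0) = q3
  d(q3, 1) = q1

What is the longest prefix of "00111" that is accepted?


Run the DFA, marking each prefix where the state is accepting:
  "" -> q0 [accept]
  "0" -> q3 [accept]
  "00" -> q3 [accept]
  "001" -> q1 [reject]
  "0011" -> q3 [accept]
  "00111" -> q1 [reject]

"0011"


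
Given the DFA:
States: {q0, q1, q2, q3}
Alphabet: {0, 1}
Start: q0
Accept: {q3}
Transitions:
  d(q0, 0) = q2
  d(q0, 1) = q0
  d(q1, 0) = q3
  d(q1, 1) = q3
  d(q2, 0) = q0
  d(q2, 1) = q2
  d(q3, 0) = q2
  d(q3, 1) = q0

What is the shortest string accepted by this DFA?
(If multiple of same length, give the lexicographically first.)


BFS by string length (lex-first path to each state shown):
  len 0: q0<-""
  len 1: q0<-"1", q2<-"0"
  len 2: q0<-"00", q2<-"01"
  len 3: q0<-"001", q2<-"000"
  len 4: q0<-"0000", q2<-"0001"
  len 5: q0<-"00001", q2<-"00000"
  len 6: q0<-"000000", q2<-"000001"
  len 7: q0<-"0000001", q2<-"0000000"
  len 8: q0<-"00000000", q2<-"00000001"

No string accepted (empty language)


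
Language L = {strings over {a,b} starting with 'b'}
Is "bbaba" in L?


first symbol = 'b'

Yes, "bbaba" is in L


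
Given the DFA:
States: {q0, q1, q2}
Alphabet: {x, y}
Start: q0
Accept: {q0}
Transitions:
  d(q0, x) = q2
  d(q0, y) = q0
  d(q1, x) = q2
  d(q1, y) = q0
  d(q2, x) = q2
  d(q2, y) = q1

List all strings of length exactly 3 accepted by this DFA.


All strings of length 3: 8 total
Accepted: 2

"xyy", "yyy"


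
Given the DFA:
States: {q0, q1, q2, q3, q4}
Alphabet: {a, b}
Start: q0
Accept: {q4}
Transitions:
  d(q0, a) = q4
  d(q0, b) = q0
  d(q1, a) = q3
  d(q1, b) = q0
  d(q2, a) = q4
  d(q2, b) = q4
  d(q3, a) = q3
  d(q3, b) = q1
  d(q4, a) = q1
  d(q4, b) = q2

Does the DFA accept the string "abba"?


Trace: q0 -> q4 -> q2 -> q4 -> q1
Final state: q1
Accept states: {q4}

No, rejected (final state q1 is not an accept state)


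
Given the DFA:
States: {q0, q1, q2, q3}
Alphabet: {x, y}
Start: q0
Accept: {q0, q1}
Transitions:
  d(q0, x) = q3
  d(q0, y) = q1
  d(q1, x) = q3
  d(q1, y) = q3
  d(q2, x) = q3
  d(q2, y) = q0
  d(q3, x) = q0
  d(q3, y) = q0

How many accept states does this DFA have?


Accept states listed: {q0, q1}
Counting: q0(1) q1(2)

2


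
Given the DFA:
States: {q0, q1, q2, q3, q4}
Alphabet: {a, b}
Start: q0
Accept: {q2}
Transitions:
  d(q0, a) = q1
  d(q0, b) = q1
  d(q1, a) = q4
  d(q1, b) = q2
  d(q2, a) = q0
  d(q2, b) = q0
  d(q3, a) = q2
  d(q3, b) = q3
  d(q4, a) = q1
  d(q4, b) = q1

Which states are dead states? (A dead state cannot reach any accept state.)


Forward reachability from each state:
  q0 -> reaches accept state q2 (live)
  q1 -> reaches accept state q2 (live)
  q2 -> reaches accept state q2 (live)
  q3 -> reaches accept state q2 (live)
  q4 -> reaches accept state q2 (live)

None (all states can reach an accept state)


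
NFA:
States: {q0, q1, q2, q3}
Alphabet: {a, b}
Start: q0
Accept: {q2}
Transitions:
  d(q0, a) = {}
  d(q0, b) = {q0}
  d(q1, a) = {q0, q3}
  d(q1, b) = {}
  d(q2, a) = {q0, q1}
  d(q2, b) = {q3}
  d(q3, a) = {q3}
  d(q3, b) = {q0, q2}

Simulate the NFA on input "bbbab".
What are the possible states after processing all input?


Start: {q0}
  --b--> {q0}
  --b--> {q0}
  --b--> {q0}
  --a--> {}
  --b--> {}

{} (empty set, no valid transitions)


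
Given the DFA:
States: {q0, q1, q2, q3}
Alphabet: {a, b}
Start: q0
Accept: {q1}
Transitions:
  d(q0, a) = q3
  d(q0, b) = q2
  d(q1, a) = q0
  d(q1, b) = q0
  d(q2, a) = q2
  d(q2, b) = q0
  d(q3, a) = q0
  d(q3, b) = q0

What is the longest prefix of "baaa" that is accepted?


Run the DFA, marking each prefix where the state is accepting:
  "" -> q0 [reject]
  "b" -> q2 [reject]
  "ba" -> q2 [reject]
  "baa" -> q2 [reject]
  "baaa" -> q2 [reject]

No prefix is accepted


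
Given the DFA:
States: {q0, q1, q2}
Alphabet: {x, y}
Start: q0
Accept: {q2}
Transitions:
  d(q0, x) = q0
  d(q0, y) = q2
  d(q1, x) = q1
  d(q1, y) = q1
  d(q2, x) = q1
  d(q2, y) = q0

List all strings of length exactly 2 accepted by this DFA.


All strings of length 2: 4 total
Accepted: 1

"xy"


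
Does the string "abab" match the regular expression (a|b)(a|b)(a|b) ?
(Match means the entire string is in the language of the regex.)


|string| = 4; first = 'a'; last = 'b'

No, "abab" does not match (a|b)(a|b)(a|b)


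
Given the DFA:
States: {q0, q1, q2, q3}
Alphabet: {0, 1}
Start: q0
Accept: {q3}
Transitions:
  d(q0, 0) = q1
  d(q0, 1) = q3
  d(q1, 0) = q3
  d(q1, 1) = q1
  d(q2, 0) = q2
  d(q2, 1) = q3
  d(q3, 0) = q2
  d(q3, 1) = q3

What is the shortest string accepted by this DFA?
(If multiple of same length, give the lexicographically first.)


BFS by string length (lex-first path to each state shown):
  len 0: q0<-""
  len 1: q1<-"0", q3<-"1"
Found accept state at length 1.

"1"


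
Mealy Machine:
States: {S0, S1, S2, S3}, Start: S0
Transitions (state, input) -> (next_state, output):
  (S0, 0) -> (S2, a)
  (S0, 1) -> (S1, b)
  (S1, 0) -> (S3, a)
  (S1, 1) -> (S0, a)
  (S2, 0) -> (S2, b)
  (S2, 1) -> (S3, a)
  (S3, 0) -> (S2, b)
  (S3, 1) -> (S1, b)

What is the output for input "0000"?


Step-by-step:
  (S0, 0) -> (S2, a)
  (S2, 0) -> (S2, b)
  (S2, 0) -> (S2, b)
  (S2, 0) -> (S2, b)

"abbb"


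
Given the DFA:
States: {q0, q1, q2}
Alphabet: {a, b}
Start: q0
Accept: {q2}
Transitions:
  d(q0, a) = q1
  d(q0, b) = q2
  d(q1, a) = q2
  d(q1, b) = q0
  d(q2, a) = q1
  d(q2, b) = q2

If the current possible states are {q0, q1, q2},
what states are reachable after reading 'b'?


Apply transition on 'b' from each current state:
  d(q0, b) = q2
  d(q1, b) = q0
  d(q2, b) = q2

{q0, q2}


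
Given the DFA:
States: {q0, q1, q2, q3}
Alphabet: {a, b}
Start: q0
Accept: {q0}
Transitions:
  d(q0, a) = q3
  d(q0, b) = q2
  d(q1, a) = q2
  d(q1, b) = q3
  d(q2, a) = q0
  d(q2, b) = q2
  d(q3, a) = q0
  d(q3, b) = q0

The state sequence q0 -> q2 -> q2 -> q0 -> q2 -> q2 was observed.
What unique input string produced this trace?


Trace back each transition to find the symbol:
  q0 --[b]--> q2
  q2 --[b]--> q2
  q2 --[a]--> q0
  q0 --[b]--> q2
  q2 --[b]--> q2

"bbabb"


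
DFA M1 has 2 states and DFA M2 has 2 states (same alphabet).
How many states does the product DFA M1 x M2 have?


Product construction pairs every M1 state with every M2 state.
2 * 2 = 4

4


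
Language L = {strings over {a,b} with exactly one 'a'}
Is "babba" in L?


count('a') = 2

No, "babba" is not in L


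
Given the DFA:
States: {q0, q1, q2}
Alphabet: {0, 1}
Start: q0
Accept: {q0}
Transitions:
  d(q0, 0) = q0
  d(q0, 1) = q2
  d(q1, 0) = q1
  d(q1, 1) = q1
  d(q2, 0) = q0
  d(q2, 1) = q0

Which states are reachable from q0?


BFS from q0:
  layer 0: {q0}
  layer 1: {q2}

{q0, q2}


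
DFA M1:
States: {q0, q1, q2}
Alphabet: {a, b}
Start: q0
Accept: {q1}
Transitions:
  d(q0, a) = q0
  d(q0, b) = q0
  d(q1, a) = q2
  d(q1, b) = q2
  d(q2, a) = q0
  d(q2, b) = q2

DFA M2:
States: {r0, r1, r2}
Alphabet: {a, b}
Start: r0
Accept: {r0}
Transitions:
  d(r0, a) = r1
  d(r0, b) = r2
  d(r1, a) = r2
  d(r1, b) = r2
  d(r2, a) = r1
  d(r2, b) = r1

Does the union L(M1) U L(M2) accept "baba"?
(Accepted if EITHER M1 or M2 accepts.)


M1: final=q0 accepted=False
M2: final=r1 accepted=False

No, union rejects (neither accepts)


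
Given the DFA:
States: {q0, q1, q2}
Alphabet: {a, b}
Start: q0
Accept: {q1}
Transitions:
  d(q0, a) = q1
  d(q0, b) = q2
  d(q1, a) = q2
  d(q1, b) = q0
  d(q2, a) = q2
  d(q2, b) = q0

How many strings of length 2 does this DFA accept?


Enumerating all length-2 strings:
  "aa" -> q2 [reject]
  "ab" -> q0 [reject]
  "ba" -> q2 [reject]
  "bb" -> q0 [reject]

0 out of 4


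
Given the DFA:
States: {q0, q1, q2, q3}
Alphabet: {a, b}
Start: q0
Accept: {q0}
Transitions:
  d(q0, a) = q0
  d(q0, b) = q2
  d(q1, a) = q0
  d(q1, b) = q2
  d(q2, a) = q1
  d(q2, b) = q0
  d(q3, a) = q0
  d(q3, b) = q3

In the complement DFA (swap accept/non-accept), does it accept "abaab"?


Trace: q0 -> q0 -> q2 -> q1 -> q0 -> q2
Final: q2
Original accept: {q0}
Complement: q2 is not in original accept

Yes, complement accepts (original rejects)


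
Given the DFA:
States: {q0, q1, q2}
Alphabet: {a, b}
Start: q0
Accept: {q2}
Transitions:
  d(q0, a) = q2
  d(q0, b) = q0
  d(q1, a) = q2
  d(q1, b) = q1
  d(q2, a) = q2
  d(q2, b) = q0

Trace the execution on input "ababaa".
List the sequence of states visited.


Input: ababaa
d(q0, a) = q2
d(q2, b) = q0
d(q0, a) = q2
d(q2, b) = q0
d(q0, a) = q2
d(q2, a) = q2


q0 -> q2 -> q0 -> q2 -> q0 -> q2 -> q2


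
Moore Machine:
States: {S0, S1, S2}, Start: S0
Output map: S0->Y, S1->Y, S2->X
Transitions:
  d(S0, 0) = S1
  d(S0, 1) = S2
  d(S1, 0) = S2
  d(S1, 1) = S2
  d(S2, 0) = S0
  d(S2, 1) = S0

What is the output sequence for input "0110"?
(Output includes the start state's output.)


Start: S0 (output Y)
  --0--> S1 (output Y)
  --1--> S2 (output X)
  --1--> S0 (output Y)
  --0--> S1 (output Y)

"YYXYY"


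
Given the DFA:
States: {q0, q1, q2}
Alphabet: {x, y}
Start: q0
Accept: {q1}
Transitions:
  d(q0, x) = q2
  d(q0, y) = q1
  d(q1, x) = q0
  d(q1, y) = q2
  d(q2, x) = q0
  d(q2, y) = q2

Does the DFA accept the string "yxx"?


Trace: q0 -> q1 -> q0 -> q2
Final state: q2
Accept states: {q1}

No, rejected (final state q2 is not an accept state)


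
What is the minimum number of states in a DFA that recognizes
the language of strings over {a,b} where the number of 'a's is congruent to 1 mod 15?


States track (count of 'a') mod 15.
Need 15 states: one per remainder 0..14; accept = remainder 1.

15


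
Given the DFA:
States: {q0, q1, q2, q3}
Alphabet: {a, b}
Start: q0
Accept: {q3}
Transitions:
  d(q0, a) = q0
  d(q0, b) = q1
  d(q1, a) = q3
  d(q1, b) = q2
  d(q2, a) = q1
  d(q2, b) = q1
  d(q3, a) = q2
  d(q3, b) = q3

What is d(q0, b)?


Looking up transition d(q0, b)

q1


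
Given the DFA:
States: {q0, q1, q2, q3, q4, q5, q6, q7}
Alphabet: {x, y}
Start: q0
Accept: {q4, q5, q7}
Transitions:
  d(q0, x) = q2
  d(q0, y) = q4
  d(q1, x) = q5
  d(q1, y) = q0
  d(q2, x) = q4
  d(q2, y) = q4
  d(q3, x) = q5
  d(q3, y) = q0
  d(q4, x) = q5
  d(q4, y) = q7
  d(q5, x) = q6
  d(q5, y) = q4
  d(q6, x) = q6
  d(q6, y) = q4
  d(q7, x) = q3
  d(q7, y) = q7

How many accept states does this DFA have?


Accept states listed: {q4, q5, q7}
Counting: q4(1) q5(2) q7(3)

3


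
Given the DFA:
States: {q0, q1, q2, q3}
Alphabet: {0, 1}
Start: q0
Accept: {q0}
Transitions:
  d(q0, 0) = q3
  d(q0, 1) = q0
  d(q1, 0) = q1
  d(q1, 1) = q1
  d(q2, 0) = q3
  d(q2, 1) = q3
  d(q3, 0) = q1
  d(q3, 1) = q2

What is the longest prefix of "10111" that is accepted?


Run the DFA, marking each prefix where the state is accepting:
  "" -> q0 [accept]
  "1" -> q0 [accept]
  "10" -> q3 [reject]
  "101" -> q2 [reject]
  "1011" -> q3 [reject]
  "10111" -> q2 [reject]

"1"


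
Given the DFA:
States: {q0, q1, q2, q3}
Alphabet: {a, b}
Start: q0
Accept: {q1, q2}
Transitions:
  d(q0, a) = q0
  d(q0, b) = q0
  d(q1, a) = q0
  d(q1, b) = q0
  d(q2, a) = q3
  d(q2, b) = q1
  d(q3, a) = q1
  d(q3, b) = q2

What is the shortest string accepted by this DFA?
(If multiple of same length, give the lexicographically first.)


BFS by string length (lex-first path to each state shown):
  len 0: q0<-""
  len 1: q0<-"a"
  len 2: q0<-"aa"
  len 3: q0<-"aaa"
  len 4: q0<-"aaaa"
  len 5: q0<-"aaaaa"
  len 6: q0<-"aaaaaa"
  len 7: q0<-"aaaaaaa"
  len 8: q0<-"aaaaaaaa"

No string accepted (empty language)


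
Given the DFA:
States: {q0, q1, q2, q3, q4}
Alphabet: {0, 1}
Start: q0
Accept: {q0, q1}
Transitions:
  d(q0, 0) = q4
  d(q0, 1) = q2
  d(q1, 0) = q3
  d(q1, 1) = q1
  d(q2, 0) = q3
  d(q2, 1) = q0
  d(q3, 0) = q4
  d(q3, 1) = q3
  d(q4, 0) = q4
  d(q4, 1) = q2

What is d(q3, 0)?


Looking up transition d(q3, 0)

q4


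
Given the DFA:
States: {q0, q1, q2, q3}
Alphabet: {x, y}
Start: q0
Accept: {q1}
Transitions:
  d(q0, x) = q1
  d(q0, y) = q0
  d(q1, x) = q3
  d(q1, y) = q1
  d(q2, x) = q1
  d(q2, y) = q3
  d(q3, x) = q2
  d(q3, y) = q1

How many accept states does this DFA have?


Accept states listed: {q1}
Counting: q1(1)

1


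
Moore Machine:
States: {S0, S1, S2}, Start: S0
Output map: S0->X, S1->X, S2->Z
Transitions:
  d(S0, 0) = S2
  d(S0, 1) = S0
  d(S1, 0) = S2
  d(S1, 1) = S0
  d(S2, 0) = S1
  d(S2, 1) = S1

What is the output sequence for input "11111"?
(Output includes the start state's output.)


Start: S0 (output X)
  --1--> S0 (output X)
  --1--> S0 (output X)
  --1--> S0 (output X)
  --1--> S0 (output X)
  --1--> S0 (output X)

"XXXXXX"


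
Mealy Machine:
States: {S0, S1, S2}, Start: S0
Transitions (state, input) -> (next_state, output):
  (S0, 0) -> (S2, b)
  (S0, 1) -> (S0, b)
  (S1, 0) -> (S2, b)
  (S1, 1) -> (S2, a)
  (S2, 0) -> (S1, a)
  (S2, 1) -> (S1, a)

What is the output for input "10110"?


Step-by-step:
  (S0, 1) -> (S0, b)
  (S0, 0) -> (S2, b)
  (S2, 1) -> (S1, a)
  (S1, 1) -> (S2, a)
  (S2, 0) -> (S1, a)

"bbaaa"


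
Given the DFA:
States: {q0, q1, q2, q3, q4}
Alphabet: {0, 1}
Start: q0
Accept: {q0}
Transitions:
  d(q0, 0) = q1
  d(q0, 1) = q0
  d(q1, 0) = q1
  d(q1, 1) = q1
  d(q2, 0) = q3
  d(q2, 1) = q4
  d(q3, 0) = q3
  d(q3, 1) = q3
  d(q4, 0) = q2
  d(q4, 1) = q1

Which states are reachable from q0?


BFS from q0:
  layer 0: {q0}
  layer 1: {q1}

{q0, q1}


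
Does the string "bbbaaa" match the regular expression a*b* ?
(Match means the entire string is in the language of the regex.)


|string| = 6; first = 'b'; last = 'a'

No, "bbbaaa" does not match a*b*


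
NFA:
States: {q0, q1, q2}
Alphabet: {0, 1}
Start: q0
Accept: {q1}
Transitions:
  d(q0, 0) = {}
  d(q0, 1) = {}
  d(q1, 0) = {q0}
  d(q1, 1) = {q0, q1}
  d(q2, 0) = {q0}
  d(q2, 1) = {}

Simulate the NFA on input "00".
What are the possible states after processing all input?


Start: {q0}
  --0--> {}
  --0--> {}

{} (empty set, no valid transitions)


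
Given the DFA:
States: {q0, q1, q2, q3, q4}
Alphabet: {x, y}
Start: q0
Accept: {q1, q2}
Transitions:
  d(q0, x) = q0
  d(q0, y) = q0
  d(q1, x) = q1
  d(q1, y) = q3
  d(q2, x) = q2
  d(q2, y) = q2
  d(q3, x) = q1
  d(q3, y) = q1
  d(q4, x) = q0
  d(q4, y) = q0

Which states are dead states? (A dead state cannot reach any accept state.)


Forward reachability from each state:
  q0 -> reaches {q0}, no accept state (dead)
  q1 -> reaches accept state q1 (live)
  q2 -> reaches accept state q2 (live)
  q3 -> reaches accept state q1 (live)
  q4 -> reaches {q0, q4}, no accept state (dead)

{q0, q4}


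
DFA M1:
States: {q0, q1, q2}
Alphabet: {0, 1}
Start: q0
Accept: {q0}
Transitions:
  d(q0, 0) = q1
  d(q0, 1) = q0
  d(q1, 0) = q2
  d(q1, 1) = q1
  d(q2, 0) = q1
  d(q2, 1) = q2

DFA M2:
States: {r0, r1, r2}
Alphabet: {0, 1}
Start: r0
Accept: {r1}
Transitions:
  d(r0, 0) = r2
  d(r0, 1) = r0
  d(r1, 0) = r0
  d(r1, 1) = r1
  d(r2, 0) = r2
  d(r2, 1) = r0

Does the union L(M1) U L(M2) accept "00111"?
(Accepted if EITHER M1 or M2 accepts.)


M1: final=q2 accepted=False
M2: final=r0 accepted=False

No, union rejects (neither accepts)


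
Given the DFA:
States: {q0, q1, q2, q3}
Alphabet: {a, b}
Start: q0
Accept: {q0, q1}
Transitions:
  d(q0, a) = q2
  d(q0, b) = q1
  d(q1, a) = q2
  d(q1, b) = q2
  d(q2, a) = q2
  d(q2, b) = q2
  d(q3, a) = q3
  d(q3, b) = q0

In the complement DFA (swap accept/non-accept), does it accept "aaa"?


Trace: q0 -> q2 -> q2 -> q2
Final: q2
Original accept: {q0, q1}
Complement: q2 is not in original accept

Yes, complement accepts (original rejects)


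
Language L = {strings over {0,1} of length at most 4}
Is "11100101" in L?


length = 8

No, "11100101" is not in L


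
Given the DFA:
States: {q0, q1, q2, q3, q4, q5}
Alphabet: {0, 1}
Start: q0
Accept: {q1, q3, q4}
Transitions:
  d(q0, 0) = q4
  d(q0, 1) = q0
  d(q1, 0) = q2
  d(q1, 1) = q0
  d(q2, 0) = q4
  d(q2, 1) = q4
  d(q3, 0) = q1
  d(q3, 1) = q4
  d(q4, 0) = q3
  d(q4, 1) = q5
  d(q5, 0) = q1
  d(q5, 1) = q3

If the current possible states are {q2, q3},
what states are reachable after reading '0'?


Apply transition on '0' from each current state:
  d(q2, 0) = q4
  d(q3, 0) = q1

{q1, q4}


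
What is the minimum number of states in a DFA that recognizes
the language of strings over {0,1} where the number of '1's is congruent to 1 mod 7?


States track (count of '1') mod 7.
Need 7 states: one per remainder 0..6; accept = remainder 1.

7


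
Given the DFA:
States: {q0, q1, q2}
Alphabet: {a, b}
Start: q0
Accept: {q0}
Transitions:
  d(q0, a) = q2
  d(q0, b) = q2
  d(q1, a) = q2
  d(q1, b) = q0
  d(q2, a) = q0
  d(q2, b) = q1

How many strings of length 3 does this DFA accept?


Enumerating all length-3 strings:
  "aaa" -> q2 [reject]
  "aab" -> q2 [reject]
  "aba" -> q2 [reject]
  "abb" -> q0 [accept]
  "baa" -> q2 [reject]
  "bab" -> q2 [reject]
  "bba" -> q2 [reject]
  "bbb" -> q0 [accept]

2 out of 8


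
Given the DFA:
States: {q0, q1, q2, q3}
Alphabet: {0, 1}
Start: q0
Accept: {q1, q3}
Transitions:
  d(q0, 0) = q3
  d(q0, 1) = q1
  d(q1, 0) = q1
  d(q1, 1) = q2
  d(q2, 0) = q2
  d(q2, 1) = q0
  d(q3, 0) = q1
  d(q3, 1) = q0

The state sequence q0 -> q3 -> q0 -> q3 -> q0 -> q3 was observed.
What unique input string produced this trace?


Trace back each transition to find the symbol:
  q0 --[0]--> q3
  q3 --[1]--> q0
  q0 --[0]--> q3
  q3 --[1]--> q0
  q0 --[0]--> q3

"01010"


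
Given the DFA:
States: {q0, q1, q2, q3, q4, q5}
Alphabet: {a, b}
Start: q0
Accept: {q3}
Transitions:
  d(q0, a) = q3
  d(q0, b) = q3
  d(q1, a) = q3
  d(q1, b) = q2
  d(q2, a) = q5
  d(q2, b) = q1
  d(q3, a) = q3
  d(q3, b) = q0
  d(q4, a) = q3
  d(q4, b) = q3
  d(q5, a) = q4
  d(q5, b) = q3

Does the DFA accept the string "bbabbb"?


Trace: q0 -> q3 -> q0 -> q3 -> q0 -> q3 -> q0
Final state: q0
Accept states: {q3}

No, rejected (final state q0 is not an accept state)


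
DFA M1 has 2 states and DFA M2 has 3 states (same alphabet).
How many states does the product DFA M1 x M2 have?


Product construction pairs every M1 state with every M2 state.
2 * 3 = 6

6


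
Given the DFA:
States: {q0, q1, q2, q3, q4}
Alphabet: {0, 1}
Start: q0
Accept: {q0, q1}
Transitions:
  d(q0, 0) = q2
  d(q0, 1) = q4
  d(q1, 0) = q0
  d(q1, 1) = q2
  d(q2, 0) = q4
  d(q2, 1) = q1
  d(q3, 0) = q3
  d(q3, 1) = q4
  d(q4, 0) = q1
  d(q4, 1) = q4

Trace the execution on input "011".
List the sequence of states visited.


Input: 011
d(q0, 0) = q2
d(q2, 1) = q1
d(q1, 1) = q2


q0 -> q2 -> q1 -> q2


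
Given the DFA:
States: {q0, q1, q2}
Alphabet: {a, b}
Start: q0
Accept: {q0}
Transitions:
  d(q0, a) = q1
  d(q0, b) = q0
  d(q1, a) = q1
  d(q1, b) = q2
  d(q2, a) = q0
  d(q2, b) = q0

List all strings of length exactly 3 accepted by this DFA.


All strings of length 3: 8 total
Accepted: 3

"aba", "abb", "bbb"


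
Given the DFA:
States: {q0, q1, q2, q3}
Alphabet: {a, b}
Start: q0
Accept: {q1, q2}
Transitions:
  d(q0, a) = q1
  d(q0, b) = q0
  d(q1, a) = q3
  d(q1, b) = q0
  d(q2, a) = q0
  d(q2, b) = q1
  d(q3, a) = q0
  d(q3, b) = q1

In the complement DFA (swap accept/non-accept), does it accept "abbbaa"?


Trace: q0 -> q1 -> q0 -> q0 -> q0 -> q1 -> q3
Final: q3
Original accept: {q1, q2}
Complement: q3 is not in original accept

Yes, complement accepts (original rejects)


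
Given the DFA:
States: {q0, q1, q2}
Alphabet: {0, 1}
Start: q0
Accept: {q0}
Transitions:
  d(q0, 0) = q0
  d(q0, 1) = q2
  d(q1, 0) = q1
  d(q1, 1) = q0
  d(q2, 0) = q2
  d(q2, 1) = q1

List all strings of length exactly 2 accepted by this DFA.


All strings of length 2: 4 total
Accepted: 1

"00"


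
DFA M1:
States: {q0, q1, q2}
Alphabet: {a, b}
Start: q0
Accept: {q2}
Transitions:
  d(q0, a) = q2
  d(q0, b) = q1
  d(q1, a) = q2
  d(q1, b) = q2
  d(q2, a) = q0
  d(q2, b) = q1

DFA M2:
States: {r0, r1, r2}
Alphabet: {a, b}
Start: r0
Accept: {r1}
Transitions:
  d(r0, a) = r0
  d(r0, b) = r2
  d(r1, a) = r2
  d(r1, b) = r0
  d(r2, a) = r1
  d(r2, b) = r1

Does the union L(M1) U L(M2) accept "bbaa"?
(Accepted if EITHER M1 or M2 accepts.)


M1: final=q2 accepted=True
M2: final=r1 accepted=True

Yes, union accepts


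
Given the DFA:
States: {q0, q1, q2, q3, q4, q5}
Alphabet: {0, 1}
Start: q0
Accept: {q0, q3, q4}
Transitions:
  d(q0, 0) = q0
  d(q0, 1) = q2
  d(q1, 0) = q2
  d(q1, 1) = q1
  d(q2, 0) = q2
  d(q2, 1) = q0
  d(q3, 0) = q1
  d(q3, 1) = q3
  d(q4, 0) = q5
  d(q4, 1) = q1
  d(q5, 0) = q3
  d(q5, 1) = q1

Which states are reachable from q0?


BFS from q0:
  layer 0: {q0}
  layer 1: {q2}

{q0, q2}


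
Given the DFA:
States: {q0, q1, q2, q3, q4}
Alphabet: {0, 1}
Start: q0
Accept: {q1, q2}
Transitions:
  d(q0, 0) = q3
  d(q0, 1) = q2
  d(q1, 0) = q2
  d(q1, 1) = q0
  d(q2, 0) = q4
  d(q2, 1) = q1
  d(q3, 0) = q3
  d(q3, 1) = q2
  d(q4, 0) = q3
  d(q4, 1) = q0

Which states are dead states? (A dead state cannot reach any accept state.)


Forward reachability from each state:
  q0 -> reaches accept state q1 (live)
  q1 -> reaches accept state q1 (live)
  q2 -> reaches accept state q1 (live)
  q3 -> reaches accept state q1 (live)
  q4 -> reaches accept state q1 (live)

None (all states can reach an accept state)


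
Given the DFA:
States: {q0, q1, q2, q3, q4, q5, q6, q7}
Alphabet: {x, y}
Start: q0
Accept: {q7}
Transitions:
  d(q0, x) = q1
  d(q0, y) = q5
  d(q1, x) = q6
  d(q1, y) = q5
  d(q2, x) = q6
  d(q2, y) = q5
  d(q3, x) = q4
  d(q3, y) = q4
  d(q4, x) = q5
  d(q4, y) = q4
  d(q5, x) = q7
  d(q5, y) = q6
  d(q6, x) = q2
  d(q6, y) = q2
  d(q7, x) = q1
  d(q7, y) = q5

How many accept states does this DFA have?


Accept states listed: {q7}
Counting: q7(1)

1


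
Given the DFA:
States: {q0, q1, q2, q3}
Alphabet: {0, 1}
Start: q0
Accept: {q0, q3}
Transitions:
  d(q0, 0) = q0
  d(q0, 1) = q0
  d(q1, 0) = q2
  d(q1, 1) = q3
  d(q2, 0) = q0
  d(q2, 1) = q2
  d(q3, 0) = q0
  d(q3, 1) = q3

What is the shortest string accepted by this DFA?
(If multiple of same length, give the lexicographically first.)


BFS by string length (lex-first path to each state shown):
  len 0: q0<-""
Found accept state at length 0.

"" (empty string)


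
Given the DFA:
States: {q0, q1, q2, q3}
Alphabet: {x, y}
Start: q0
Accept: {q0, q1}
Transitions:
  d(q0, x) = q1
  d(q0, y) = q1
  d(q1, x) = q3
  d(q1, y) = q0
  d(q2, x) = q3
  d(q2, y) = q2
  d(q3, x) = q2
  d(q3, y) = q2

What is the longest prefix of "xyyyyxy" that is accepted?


Run the DFA, marking each prefix where the state is accepting:
  "" -> q0 [accept]
  "x" -> q1 [accept]
  "xy" -> q0 [accept]
  "xyy" -> q1 [accept]
  "xyyy" -> q0 [accept]
  "xyyyy" -> q1 [accept]
  "xyyyyx" -> q3 [reject]
  "xyyyyxy" -> q2 [reject]

"xyyyy"


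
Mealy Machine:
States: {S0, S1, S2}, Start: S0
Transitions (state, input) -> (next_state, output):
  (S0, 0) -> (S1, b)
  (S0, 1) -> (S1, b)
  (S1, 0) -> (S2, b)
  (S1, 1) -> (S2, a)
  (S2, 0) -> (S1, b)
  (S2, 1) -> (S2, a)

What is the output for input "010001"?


Step-by-step:
  (S0, 0) -> (S1, b)
  (S1, 1) -> (S2, a)
  (S2, 0) -> (S1, b)
  (S1, 0) -> (S2, b)
  (S2, 0) -> (S1, b)
  (S1, 1) -> (S2, a)

"babbba"


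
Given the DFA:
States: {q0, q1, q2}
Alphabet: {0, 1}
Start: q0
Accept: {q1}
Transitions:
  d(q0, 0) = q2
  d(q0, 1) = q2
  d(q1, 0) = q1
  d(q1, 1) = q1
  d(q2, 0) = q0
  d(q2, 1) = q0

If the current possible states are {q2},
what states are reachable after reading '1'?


Apply transition on '1' from each current state:
  d(q2, 1) = q0

{q0}


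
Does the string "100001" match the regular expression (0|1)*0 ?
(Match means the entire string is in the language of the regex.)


|string| = 6; first = '1'; last = '1'

No, "100001" does not match (0|1)*0


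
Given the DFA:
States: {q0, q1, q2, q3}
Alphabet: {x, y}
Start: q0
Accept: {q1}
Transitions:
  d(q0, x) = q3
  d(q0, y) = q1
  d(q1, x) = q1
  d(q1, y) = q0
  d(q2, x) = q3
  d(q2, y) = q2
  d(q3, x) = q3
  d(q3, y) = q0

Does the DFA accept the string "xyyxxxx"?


Trace: q0 -> q3 -> q0 -> q1 -> q1 -> q1 -> q1 -> q1
Final state: q1
Accept states: {q1}

Yes, accepted (final state q1 is an accept state)


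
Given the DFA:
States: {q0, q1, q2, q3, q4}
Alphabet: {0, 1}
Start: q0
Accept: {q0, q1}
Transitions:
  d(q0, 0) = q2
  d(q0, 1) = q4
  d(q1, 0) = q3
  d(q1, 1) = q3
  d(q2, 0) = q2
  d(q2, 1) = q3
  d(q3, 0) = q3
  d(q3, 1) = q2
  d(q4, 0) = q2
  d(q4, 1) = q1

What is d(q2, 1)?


Looking up transition d(q2, 1)

q3


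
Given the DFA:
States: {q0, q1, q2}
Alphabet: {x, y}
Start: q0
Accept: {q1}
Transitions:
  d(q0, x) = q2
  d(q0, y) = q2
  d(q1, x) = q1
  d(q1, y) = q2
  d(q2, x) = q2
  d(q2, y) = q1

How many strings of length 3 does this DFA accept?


Enumerating all length-3 strings:
  "xxx" -> q2 [reject]
  "xxy" -> q1 [accept]
  "xyx" -> q1 [accept]
  "xyy" -> q2 [reject]
  "yxx" -> q2 [reject]
  "yxy" -> q1 [accept]
  "yyx" -> q1 [accept]
  "yyy" -> q2 [reject]

4 out of 8


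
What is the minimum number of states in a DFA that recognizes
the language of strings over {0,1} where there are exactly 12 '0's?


States: count = 0, 1, ..., 12 (that's 13 states), plus a dead state for count > 12.
Total: 13 + 1 = 14. Accept = count-12 state.

14


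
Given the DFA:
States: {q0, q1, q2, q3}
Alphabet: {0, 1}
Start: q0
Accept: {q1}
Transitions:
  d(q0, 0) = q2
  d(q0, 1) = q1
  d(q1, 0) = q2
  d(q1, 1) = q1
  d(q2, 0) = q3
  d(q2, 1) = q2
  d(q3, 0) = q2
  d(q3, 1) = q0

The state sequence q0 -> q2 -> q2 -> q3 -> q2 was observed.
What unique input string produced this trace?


Trace back each transition to find the symbol:
  q0 --[0]--> q2
  q2 --[1]--> q2
  q2 --[0]--> q3
  q3 --[0]--> q2

"0100"


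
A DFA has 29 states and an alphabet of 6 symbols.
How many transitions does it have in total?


Each state has exactly one transition per symbol.
29 * 6 = 174

174


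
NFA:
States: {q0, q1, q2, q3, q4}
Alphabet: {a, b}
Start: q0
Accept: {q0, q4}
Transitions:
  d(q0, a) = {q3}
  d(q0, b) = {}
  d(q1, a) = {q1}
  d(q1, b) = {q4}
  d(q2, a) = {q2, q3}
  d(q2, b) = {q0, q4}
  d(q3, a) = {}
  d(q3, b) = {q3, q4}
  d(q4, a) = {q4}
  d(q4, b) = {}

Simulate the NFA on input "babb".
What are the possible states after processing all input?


Start: {q0}
  --b--> {}
  --a--> {}
  --b--> {}
  --b--> {}

{} (empty set, no valid transitions)


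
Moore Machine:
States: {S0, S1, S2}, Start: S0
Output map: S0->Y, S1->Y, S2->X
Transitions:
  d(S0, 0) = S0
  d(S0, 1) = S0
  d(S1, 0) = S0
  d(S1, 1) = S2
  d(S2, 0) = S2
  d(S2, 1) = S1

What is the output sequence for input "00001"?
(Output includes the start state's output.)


Start: S0 (output Y)
  --0--> S0 (output Y)
  --0--> S0 (output Y)
  --0--> S0 (output Y)
  --0--> S0 (output Y)
  --1--> S0 (output Y)

"YYYYYY"


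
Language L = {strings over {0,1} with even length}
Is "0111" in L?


length = 4; 4 mod 2 = 0

Yes, "0111" is in L


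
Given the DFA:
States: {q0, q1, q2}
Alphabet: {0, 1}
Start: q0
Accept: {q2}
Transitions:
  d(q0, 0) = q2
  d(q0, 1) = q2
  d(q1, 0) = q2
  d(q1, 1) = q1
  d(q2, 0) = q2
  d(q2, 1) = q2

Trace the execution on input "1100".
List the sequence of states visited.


Input: 1100
d(q0, 1) = q2
d(q2, 1) = q2
d(q2, 0) = q2
d(q2, 0) = q2


q0 -> q2 -> q2 -> q2 -> q2


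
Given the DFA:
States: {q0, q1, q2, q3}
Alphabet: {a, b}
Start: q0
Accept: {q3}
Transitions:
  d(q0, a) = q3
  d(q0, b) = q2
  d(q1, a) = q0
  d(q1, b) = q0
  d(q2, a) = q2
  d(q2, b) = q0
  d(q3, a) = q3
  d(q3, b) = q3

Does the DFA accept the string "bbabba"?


Trace: q0 -> q2 -> q0 -> q3 -> q3 -> q3 -> q3
Final state: q3
Accept states: {q3}

Yes, accepted (final state q3 is an accept state)


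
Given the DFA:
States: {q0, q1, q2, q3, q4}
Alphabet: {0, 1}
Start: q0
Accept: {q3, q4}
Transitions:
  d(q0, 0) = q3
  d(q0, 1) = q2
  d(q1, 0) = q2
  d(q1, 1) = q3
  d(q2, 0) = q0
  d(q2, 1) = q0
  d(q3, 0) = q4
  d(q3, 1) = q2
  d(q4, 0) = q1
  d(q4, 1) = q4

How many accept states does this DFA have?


Accept states listed: {q3, q4}
Counting: q3(1) q4(2)

2


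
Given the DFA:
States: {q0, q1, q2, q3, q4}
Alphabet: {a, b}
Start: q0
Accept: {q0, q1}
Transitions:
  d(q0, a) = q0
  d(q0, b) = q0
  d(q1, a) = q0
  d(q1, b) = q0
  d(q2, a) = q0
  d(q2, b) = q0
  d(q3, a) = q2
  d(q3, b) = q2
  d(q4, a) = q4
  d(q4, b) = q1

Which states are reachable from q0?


BFS from q0:
  layer 0: {q0}

{q0}


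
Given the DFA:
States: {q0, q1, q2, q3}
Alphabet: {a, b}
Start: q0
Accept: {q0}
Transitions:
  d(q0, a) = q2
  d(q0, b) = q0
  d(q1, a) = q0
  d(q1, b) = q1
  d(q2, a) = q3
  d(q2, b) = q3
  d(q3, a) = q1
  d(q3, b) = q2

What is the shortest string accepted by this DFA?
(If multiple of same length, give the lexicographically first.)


BFS by string length (lex-first path to each state shown):
  len 0: q0<-""
Found accept state at length 0.

"" (empty string)


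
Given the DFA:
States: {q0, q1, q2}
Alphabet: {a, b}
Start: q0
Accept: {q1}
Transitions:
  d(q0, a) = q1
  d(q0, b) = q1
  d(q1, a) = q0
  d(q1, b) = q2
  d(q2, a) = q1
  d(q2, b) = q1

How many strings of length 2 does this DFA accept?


Enumerating all length-2 strings:
  "aa" -> q0 [reject]
  "ab" -> q2 [reject]
  "ba" -> q0 [reject]
  "bb" -> q2 [reject]

0 out of 4


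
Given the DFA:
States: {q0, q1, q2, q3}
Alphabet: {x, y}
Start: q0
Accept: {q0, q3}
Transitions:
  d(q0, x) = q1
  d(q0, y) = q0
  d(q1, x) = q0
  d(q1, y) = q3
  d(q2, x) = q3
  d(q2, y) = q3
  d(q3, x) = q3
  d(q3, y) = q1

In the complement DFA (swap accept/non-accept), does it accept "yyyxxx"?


Trace: q0 -> q0 -> q0 -> q0 -> q1 -> q0 -> q1
Final: q1
Original accept: {q0, q3}
Complement: q1 is not in original accept

Yes, complement accepts (original rejects)


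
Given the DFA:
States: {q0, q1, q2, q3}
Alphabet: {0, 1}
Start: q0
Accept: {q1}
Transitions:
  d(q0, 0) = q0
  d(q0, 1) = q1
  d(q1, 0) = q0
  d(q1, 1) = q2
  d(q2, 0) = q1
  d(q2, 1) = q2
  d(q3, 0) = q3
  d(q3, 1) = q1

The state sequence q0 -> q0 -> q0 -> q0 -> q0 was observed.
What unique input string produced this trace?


Trace back each transition to find the symbol:
  q0 --[0]--> q0
  q0 --[0]--> q0
  q0 --[0]--> q0
  q0 --[0]--> q0

"0000"


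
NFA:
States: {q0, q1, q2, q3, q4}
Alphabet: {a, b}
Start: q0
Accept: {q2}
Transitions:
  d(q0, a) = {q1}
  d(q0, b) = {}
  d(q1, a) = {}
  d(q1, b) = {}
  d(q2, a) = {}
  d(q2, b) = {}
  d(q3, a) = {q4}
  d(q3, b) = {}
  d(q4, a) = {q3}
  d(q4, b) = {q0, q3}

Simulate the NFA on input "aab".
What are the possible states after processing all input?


Start: {q0}
  --a--> {q1}
  --a--> {}
  --b--> {}

{} (empty set, no valid transitions)


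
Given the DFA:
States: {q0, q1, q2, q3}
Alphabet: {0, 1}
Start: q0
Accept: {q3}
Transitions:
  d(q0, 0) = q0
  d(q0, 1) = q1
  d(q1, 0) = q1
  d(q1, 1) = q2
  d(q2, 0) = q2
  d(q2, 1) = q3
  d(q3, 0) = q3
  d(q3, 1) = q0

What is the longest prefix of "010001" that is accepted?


Run the DFA, marking each prefix where the state is accepting:
  "" -> q0 [reject]
  "0" -> q0 [reject]
  "01" -> q1 [reject]
  "010" -> q1 [reject]
  "0100" -> q1 [reject]
  "01000" -> q1 [reject]
  "010001" -> q2 [reject]

No prefix is accepted


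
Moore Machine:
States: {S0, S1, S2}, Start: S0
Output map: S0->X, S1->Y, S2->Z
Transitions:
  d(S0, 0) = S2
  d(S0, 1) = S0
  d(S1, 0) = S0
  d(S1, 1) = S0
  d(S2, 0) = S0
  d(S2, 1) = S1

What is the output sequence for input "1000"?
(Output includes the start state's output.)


Start: S0 (output X)
  --1--> S0 (output X)
  --0--> S2 (output Z)
  --0--> S0 (output X)
  --0--> S2 (output Z)

"XXZXZ"


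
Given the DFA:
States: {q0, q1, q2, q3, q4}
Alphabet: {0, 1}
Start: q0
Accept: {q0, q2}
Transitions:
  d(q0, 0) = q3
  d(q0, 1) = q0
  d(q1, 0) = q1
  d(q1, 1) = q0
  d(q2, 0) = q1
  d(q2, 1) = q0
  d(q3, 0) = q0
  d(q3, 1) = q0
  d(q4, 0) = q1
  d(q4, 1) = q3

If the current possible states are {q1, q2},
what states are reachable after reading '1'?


Apply transition on '1' from each current state:
  d(q1, 1) = q0
  d(q2, 1) = q0

{q0}


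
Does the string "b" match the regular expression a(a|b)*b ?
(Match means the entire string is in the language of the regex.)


|string| = 1; first = 'b'; last = 'b'

No, "b" does not match a(a|b)*b


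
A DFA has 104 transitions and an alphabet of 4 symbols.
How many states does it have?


Each state has exactly one transition per symbol.
states = transitions / |alphabet| = 104 / 4 = 26

26


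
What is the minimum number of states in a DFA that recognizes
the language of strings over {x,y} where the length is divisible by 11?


States track (length) mod 11.
Need 11 states: one per remainder 0..10; accept = remainder 0.

11


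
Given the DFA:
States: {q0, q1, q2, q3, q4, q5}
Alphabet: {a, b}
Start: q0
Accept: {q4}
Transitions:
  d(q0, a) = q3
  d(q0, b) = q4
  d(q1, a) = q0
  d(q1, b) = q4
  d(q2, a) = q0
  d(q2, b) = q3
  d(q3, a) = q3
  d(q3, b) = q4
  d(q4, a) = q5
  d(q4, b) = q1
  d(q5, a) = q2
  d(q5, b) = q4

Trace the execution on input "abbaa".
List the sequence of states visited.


Input: abbaa
d(q0, a) = q3
d(q3, b) = q4
d(q4, b) = q1
d(q1, a) = q0
d(q0, a) = q3


q0 -> q3 -> q4 -> q1 -> q0 -> q3


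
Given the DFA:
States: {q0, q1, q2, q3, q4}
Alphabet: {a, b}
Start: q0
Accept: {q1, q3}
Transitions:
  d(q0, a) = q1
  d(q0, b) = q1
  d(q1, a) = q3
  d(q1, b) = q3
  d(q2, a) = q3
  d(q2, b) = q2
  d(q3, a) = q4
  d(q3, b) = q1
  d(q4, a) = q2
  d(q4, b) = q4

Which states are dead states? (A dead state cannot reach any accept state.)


Forward reachability from each state:
  q0 -> reaches accept state q1 (live)
  q1 -> reaches accept state q1 (live)
  q2 -> reaches accept state q1 (live)
  q3 -> reaches accept state q1 (live)
  q4 -> reaches accept state q1 (live)

None (all states can reach an accept state)


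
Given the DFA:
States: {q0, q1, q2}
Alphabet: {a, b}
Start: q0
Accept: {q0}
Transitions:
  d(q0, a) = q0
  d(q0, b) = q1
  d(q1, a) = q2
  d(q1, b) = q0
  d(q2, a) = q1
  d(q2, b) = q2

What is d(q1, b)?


Looking up transition d(q1, b)

q0
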